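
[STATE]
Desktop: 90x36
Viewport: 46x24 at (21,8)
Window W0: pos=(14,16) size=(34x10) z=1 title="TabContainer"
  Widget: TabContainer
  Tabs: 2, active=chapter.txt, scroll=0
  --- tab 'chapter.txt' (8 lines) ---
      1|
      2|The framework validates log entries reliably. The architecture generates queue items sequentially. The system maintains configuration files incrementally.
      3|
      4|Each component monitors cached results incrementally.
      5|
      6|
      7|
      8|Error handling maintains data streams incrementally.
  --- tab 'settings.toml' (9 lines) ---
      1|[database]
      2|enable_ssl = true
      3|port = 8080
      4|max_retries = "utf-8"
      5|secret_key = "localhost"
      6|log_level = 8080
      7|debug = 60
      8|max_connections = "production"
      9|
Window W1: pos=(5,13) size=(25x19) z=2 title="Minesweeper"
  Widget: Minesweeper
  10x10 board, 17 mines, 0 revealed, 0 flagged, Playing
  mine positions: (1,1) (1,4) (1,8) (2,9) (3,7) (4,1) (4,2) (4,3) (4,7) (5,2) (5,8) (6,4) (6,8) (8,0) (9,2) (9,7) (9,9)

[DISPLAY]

                                              
                                              
                                              
                                              
                                              
━━━━━━━━┓                                     
        ┃                                     
────────┨                                     
        ┃━━━━━━━━━━━━━━━━━┓                   
        ┃                 ┃                   
        ┃─────────────────┨                   
        ┃settings.toml    ┃                   
        ┃─────────────────┃                   
        ┃                 ┃                   
        ┃alidates log entr┃                   
        ┃                 ┃                   
        ┃monitors cached r┃                   
        ┃━━━━━━━━━━━━━━━━━┛                   
        ┃                                     
        ┃                                     
        ┃                                     
        ┃                                     
        ┃                                     
━━━━━━━━┛                                     


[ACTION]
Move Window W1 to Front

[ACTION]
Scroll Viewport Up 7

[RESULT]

                                              
                                              
                                              
                                              
                                              
                                              
                                              
                                              
                                              
                                              
                                              
                                              
━━━━━━━━┓                                     
        ┃                                     
────────┨                                     
        ┃━━━━━━━━━━━━━━━━━┓                   
        ┃                 ┃                   
        ┃─────────────────┨                   
        ┃settings.toml    ┃                   
        ┃─────────────────┃                   
        ┃                 ┃                   
        ┃alidates log entr┃                   
        ┃                 ┃                   
        ┃monitors cached r┃                   


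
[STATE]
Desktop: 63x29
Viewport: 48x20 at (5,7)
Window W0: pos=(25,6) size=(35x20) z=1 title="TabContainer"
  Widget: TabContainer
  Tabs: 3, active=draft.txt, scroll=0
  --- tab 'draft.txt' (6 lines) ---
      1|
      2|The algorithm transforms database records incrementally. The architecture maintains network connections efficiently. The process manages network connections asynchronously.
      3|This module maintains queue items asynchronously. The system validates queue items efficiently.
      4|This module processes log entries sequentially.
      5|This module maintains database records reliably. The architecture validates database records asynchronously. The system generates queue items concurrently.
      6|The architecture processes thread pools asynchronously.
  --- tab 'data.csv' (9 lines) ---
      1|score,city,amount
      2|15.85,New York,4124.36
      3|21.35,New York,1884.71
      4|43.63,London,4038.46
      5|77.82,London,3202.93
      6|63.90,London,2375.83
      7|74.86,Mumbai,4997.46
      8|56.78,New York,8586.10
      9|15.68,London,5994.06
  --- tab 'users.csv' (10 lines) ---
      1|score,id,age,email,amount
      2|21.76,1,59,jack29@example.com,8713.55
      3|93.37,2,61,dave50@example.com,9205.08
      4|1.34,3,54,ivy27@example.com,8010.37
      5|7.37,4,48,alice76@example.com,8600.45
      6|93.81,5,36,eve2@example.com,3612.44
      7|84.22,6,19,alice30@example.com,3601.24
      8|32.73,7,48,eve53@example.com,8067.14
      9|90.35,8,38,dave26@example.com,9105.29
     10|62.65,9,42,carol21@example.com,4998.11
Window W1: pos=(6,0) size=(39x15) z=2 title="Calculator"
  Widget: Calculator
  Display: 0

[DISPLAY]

 ┃│ 4 │ 5 │ 6 │ × │                    ┃        
 ┃├───┼───┼───┼───┤                    ┃────────
 ┃│ 1 │ 2 │ 3 │ - │                    ┃sv │ use
 ┃├───┼───┼───┼───┤                    ┃────────
 ┃│ 0 │ . │ = │ + │                    ┃        
 ┃├───┼───┼───┼───┤                    ┃forms da
 ┃│ C │ MC│ MR│ M+│                    ┃ns queue
 ┗━━━━━━━━━━━━━━━━━━━━━━━━━━━━━━━━━━━━━┛es log e
                    ┃This module maintains datab
                    ┃The architecture processes 
                    ┃                           
                    ┃                           
                    ┃                           
                    ┃                           
                    ┃                           
                    ┃                           
                    ┃                           
                    ┃                           
                    ┗━━━━━━━━━━━━━━━━━━━━━━━━━━━
                                                


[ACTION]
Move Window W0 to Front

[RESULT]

 ┃│ 4 │ 5 │ 6 │ × │ ┃ TabContainer              
 ┃├───┼───┼───┼───┤ ┠───────────────────────────
 ┃│ 1 │ 2 │ 3 │ - │ ┃[draft.txt]│ data.csv │ use
 ┃├───┼───┼───┼───┤ ┃───────────────────────────
 ┃│ 0 │ . │ = │ + │ ┃                           
 ┃├───┼───┼───┼───┤ ┃The algorithm transforms da
 ┃│ C │ MC│ MR│ M+│ ┃This module maintains queue
 ┗━━━━━━━━━━━━━━━━━━┃This module processes log e
                    ┃This module maintains datab
                    ┃The architecture processes 
                    ┃                           
                    ┃                           
                    ┃                           
                    ┃                           
                    ┃                           
                    ┃                           
                    ┃                           
                    ┃                           
                    ┗━━━━━━━━━━━━━━━━━━━━━━━━━━━
                                                


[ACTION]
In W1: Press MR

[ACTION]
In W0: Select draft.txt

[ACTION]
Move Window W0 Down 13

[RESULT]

 ┃│ 4 │ 5 │ 6 │ × │                    ┃        
 ┃├───┼───┼───┼───┤                    ┃        
 ┃│ 1 │ 2 │ 3 │ - │ ┏━━━━━━━━━━━━━━━━━━━━━━━━━━━
 ┃├───┼───┼───┼───┤ ┃ TabContainer              
 ┃│ 0 │ . │ = │ + │ ┠───────────────────────────
 ┃├───┼───┼───┼───┤ ┃[draft.txt]│ data.csv │ use
 ┃│ C │ MC│ MR│ M+│ ┃───────────────────────────
 ┗━━━━━━━━━━━━━━━━━━┃                           
                    ┃The algorithm transforms da
                    ┃This module maintains queue
                    ┃This module processes log e
                    ┃This module maintains datab
                    ┃The architecture processes 
                    ┃                           
                    ┃                           
                    ┃                           
                    ┃                           
                    ┃                           
                    ┃                           
                    ┃                           


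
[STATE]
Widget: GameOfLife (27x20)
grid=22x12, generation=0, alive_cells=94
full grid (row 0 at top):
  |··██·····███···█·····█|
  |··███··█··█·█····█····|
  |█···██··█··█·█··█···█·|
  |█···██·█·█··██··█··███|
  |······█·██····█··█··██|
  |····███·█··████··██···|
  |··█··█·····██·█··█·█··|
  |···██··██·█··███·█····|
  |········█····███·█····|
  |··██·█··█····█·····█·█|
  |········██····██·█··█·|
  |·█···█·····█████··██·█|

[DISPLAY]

Gen: 0                     
··██·····███···█·····█     
··███··█··█·█····█····     
█···██··█··█·█··█···█·     
█···██·█·█··██··█··███     
······█·██····█··█··██     
····███·█··████··██···     
··█··█·····██·█··█·█··     
···██··██·█··███·█····     
········█····███·█····     
··██·█··█····█·····█·█     
········██····██·█··█·     
·█···█·····█████··██·█     
                           
                           
                           
                           
                           
                           
                           


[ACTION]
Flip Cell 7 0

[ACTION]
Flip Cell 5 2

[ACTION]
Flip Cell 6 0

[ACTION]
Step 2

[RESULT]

Gen: 2                     
·███·····███··········     
·███···█····█···██··█·     
·██···██···········██·     
·······█···········█·█     
··██·█·█···········█··     
···██··█······█·····█·     
·█···█·········█·█····     
·█·█···█···█····███···     
··██········█····███··     
···█···█······████·█··     
·······███··██·██·█··█     
··············████·██·     
                           
                           
                           
                           
                           
                           
                           


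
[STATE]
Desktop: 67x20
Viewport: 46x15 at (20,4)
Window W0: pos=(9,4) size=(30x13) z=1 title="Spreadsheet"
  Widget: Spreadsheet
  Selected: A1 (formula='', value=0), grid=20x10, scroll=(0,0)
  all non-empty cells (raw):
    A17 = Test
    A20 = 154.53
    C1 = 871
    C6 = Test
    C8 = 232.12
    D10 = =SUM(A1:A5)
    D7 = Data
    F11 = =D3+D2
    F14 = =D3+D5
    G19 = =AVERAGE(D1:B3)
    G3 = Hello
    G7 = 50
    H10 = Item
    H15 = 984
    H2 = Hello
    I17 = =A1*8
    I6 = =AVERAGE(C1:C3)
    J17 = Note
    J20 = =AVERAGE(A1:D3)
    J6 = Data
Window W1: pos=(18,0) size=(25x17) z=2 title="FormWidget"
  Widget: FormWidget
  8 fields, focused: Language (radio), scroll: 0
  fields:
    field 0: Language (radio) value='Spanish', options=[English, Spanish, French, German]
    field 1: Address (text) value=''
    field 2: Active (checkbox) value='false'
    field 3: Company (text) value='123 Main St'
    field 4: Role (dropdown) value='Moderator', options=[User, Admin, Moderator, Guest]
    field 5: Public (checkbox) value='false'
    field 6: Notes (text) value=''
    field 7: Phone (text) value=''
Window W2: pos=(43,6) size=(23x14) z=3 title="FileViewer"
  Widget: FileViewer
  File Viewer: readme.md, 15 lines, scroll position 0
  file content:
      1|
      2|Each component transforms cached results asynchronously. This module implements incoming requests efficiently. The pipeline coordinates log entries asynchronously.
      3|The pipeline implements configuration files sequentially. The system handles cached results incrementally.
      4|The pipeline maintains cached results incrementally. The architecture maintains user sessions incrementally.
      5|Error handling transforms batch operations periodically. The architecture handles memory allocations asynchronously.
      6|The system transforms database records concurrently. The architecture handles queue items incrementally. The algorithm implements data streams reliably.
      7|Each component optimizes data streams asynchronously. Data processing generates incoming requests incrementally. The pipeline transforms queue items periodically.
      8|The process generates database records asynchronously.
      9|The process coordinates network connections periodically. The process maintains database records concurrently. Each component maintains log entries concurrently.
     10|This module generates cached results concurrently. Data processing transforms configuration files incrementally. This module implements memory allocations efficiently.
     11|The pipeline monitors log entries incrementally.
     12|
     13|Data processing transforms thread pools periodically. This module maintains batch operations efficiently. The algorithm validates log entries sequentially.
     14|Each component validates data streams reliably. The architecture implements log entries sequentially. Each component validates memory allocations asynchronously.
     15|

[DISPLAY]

 Address:    [       ]┃                       
 Active:     [ ]      ┃                       
 Company:    [123 Mai]┃┏━━━━━━━━━━━━━━━━━━━━━┓
 Role:       [Modera▼]┃┃ FileViewer          ┃
 Public:     [ ]      ┃┠─────────────────────┨
 Notes:      [       ]┃┃                    ▲┃
 Phone:      [       ]┃┃Each component trans█┃
                      ┃┃The pipeline impleme░┃
                      ┃┃The pipeline maintai░┃
                      ┃┃Error handling trans░┃
                      ┃┃The system transform░┃
                      ┃┃Each component optim░┃
━━━━━━━━━━━━━━━━━━━━━━┛┃The process generate░┃
                       ┃The process coordina░┃
                       ┃This module generate▼┃


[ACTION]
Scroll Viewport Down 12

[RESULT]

 Active:     [ ]      ┃                       
 Company:    [123 Mai]┃┏━━━━━━━━━━━━━━━━━━━━━┓
 Role:       [Modera▼]┃┃ FileViewer          ┃
 Public:     [ ]      ┃┠─────────────────────┨
 Notes:      [       ]┃┃                    ▲┃
 Phone:      [       ]┃┃Each component trans█┃
                      ┃┃The pipeline impleme░┃
                      ┃┃The pipeline maintai░┃
                      ┃┃Error handling trans░┃
                      ┃┃The system transform░┃
                      ┃┃Each component optim░┃
━━━━━━━━━━━━━━━━━━━━━━┛┃The process generate░┃
                       ┃The process coordina░┃
                       ┃This module generate▼┃
                       ┗━━━━━━━━━━━━━━━━━━━━━┛


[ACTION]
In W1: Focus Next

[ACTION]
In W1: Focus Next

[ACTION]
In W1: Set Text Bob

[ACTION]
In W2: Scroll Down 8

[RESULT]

 Active:     [ ]      ┃                       
 Company:    [123 Mai]┃┏━━━━━━━━━━━━━━━━━━━━━┓
 Role:       [Modera▼]┃┃ FileViewer          ┃
 Public:     [ ]      ┃┠─────────────────────┨
 Notes:      [       ]┃┃The system transform▲┃
 Phone:      [       ]┃┃Each component optim░┃
                      ┃┃The process generate░┃
                      ┃┃The process coordina░┃
                      ┃┃This module generate░┃
                      ┃┃The pipeline monitor░┃
                      ┃┃                    ░┃
━━━━━━━━━━━━━━━━━━━━━━┛┃Data processing tran░┃
                       ┃Each component valid█┃
                       ┃                    ▼┃
                       ┗━━━━━━━━━━━━━━━━━━━━━┛


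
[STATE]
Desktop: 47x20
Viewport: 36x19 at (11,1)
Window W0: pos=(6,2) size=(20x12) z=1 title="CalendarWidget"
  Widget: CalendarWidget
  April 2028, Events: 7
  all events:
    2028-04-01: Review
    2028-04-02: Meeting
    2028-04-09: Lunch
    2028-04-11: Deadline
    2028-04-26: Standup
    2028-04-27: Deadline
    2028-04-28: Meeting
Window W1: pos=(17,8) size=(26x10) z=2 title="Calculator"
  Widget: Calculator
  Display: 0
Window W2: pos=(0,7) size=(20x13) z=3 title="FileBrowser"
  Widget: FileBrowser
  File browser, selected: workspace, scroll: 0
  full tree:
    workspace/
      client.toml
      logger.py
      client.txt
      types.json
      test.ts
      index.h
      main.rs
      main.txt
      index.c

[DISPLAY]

                                    
━━━━━━━━━━━━━━┓                     
endarWidget   ┃                     
──────────────┨                     
April 2028    ┃                     
u We Th Fr Sa ┃                     
━━━━━━━━┓   1*┃                     
er      ┃━━━━━━━━━━━━━━━━━━━━━━┓    
────────┨alculator             ┃    
space/  ┃──────────────────────┨    
.toml   ┃                     0┃    
.py     ┃──┬───┬───┬───┐       ┃    
.txt    ┃7 │ 8 │ 9 │ ÷ │       ┃    
json    ┃──┼───┼───┼───┤       ┃    
s       ┃4 │ 5 │ 6 │ × │       ┃    
h       ┃──┴───┴───┴───┘       ┃    
s       ┃━━━━━━━━━━━━━━━━━━━━━━┛    
xt      ┃                           
━━━━━━━━┛                           


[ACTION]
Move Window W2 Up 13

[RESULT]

er      ┃                           
────────┨━━━━━┓                     
space/  ┃et   ┃                     
.toml   ┃─────┨                     
.py     ┃8    ┃                     
.txt    ┃r Sa ┃                     
json    ┃   1*┃                     
s       ┃━━━━━━━━━━━━━━━━━━━━━━┓    
h       ┃alculator             ┃    
s       ┃──────────────────────┨    
xt      ┃                     0┃    
━━━━━━━━┛──┬───┬───┬───┐       ┃    
━━━━━━┃│ 7 │ 8 │ 9 │ ÷ │       ┃    
      ┃├───┼───┼───┼───┤       ┃    
      ┃│ 4 │ 5 │ 6 │ × │       ┃    
      ┃└───┴───┴───┴───┘       ┃    
      ┗━━━━━━━━━━━━━━━━━━━━━━━━┛    
                                    
                                    


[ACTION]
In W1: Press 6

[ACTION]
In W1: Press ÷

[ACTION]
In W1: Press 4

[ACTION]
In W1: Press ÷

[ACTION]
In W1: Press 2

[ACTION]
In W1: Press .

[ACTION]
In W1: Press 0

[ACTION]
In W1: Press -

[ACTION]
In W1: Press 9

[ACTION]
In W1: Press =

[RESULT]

er      ┃                           
────────┨━━━━━┓                     
space/  ┃et   ┃                     
.toml   ┃─────┨                     
.py     ┃8    ┃                     
.txt    ┃r Sa ┃                     
json    ┃   1*┃                     
s       ┃━━━━━━━━━━━━━━━━━━━━━━┓    
h       ┃alculator             ┃    
s       ┃──────────────────────┨    
xt      ┃                 -8.25┃    
━━━━━━━━┛──┬───┬───┬───┐       ┃    
━━━━━━┃│ 7 │ 8 │ 9 │ ÷ │       ┃    
      ┃├───┼───┼───┼───┤       ┃    
      ┃│ 4 │ 5 │ 6 │ × │       ┃    
      ┃└───┴───┴───┴───┘       ┃    
      ┗━━━━━━━━━━━━━━━━━━━━━━━━┛    
                                    
                                    


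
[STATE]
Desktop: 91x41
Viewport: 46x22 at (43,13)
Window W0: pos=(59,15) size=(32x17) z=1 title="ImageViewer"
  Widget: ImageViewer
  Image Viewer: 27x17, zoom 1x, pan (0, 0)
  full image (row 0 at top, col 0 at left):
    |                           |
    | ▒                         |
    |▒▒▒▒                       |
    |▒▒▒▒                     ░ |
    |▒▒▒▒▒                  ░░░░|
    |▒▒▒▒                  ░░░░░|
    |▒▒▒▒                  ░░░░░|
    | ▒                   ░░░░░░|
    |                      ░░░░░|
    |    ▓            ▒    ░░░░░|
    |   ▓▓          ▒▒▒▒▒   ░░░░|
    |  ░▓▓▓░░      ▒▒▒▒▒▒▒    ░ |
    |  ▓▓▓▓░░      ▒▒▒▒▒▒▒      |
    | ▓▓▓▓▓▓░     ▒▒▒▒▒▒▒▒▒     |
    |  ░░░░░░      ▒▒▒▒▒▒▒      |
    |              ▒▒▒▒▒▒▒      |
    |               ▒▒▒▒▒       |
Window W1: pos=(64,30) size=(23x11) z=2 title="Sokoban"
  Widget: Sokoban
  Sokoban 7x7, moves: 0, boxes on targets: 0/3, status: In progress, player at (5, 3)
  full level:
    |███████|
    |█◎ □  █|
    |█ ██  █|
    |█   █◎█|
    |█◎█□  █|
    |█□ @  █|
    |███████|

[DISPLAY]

                                              
                                              
                ┏━━━━━━━━━━━━━━━━━━━━━━━━━━━━━
                ┃ ImageViewer                 
                ┠─────────────────────────────
                ┃                             
                ┃ ▒                           
                ┃▒▒▒▒                         
                ┃▒▒▒▒                     ░   
                ┃▒▒▒▒▒                  ░░░░  
                ┃▒▒▒▒                  ░░░░░  
                ┃▒▒▒▒                  ░░░░░  
                ┃ ▒                   ░░░░░░  
                ┃                      ░░░░░  
                ┃    ▓            ▒    ░░░░░  
                ┃   ▓▓          ▒▒▒▒▒   ░░░░  
                ┃  ░▓▓▓░░      ▒▒▒▒▒▒▒    ░   
                ┃  ▓▓┏━━━━━━━━━━━━━━━━━━━━━┓  
                ┗━━━━┃ Sokoban             ┃━━
                     ┠─────────────────────┨  
                     ┃███████              ┃  
                     ┃█◎ □  █              ┃  


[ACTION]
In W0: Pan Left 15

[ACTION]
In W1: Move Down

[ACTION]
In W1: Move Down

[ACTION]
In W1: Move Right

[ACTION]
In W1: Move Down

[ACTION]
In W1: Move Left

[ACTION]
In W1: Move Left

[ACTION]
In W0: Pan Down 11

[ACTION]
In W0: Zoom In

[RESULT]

                                              
                                              
                ┏━━━━━━━━━━━━━━━━━━━━━━━━━━━━━
                ┃ ImageViewer                 
                ┠─────────────────────────────
                ┃▒▒▒▒▒▒▒▒                     
                ┃▒▒▒▒▒▒▒▒                     
                ┃▒▒▒▒▒▒▒▒                     
                ┃  ▒▒                         
                ┃  ▒▒                         
                ┃                             
                ┃                             
                ┃        ▓▓                   
                ┃        ▓▓                   
                ┃      ▓▓▓▓                   
                ┃      ▓▓▓▓                   
                ┃    ░░▓▓▓▓▓▓░░░░            ▒
                ┃    ┏━━━━━━━━━━━━━━━━━━━━━┓ ▒
                ┗━━━━┃ Sokoban             ┃━━
                     ┠─────────────────────┨  
                     ┃███████              ┃  
                     ┃█◎ □  █              ┃  


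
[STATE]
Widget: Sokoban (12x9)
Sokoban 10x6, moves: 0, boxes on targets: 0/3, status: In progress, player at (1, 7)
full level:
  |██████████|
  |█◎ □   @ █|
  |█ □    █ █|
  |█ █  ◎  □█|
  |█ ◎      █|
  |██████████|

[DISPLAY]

██████████  
█◎ □   @ █  
█ □    █ █  
█ █  ◎  □█  
█ ◎      █  
██████████  
Moves: 0  0/
            
            


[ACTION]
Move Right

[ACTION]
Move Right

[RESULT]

██████████  
█◎ □    @█  
█ □    █ █  
█ █  ◎  □█  
█ ◎      █  
██████████  
Moves: 1  0/
            
            


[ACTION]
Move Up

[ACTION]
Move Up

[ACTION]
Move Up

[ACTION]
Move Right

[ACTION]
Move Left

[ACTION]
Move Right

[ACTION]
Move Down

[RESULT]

██████████  
█◎ □     █  
█ □    █@█  
█ █  ◎  □█  
█ ◎      █  
██████████  
Moves: 4  0/
            
            


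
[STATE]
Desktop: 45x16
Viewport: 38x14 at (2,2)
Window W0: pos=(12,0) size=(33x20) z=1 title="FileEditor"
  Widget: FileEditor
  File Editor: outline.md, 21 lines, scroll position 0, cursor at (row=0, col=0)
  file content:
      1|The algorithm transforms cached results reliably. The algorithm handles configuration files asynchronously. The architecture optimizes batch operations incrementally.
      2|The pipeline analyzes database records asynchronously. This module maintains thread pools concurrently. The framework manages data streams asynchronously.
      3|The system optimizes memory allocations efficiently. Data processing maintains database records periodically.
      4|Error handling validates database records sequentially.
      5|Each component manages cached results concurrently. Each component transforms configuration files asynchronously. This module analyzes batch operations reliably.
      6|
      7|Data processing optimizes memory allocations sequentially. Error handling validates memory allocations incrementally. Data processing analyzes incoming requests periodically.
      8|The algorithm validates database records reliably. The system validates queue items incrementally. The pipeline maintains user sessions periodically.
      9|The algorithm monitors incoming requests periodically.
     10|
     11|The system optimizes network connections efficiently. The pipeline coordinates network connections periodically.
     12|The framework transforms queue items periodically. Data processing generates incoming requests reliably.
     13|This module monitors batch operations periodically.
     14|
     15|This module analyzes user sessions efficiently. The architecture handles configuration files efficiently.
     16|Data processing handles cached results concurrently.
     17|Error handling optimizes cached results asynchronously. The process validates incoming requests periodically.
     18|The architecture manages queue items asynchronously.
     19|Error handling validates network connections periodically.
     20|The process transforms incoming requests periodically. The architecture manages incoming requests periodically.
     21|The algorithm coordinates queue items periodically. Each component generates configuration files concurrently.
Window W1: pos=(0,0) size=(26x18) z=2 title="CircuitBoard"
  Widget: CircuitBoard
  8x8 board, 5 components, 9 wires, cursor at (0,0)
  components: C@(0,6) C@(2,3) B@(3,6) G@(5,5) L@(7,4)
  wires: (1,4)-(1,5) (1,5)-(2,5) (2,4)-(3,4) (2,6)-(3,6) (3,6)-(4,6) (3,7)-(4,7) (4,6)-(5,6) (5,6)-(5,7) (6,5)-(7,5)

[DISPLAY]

───────────────────────┨──────────────
  0 1 2 3 4 5 6 7      ┃ transforms ca
  [.]                  ┃analyzes datab
                       ┃timizes memory
                   · ─ ┃g validates da
                       ┃t manages cach
               C   ·   ┃              
                   │   ┃ng optimizes m
                   ·   ┃ validates dat
                       ┃ monitors inco
                       ┃              
                       ┃timizes networ
                       ┃ transforms qu
                       ┃onitors batch 


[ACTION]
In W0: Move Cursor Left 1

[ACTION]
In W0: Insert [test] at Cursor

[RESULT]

───────────────────────┨──────────────
  0 1 2 3 4 5 6 7      ┃ithm transform
  [.]                  ┃analyzes datab
                       ┃timizes memory
                   · ─ ┃g validates da
                       ┃t manages cach
               C   ·   ┃              
                   │   ┃ng optimizes m
                   ·   ┃ validates dat
                       ┃ monitors inco
                       ┃              
                       ┃timizes networ
                       ┃ transforms qu
                       ┃onitors batch 


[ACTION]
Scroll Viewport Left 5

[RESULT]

┠────────────────────────┨────────────
┃   0 1 2 3 4 5 6 7      ┃ithm transfo
┃0  [.]                  ┃analyzes dat
┃                        ┃timizes memo
┃1                   · ─ ┃g validates 
┃                        ┃t manages ca
┃2               C   ·   ┃            
┃                    │   ┃ng optimizes
┃3                   ·   ┃ validates d
┃                        ┃ monitors in
┃4                       ┃            
┃                        ┃timizes netw
┃5                       ┃ transforms 
┃                        ┃onitors batc


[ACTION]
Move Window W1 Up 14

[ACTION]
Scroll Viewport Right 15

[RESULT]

──────────────────┨──────────────────┨
 2 3 4 5 6 7      ┃ithm transforms c▲┃
                  ┃analyzes database█┃
                  ┃timizes memory al░┃
              · ─ ┃g validates datab░┃
                  ┃t manages cached ░┃
          C   ·   ┃                 ░┃
              │   ┃ng optimizes memo░┃
              ·   ┃ validates databa░┃
                  ┃ monitors incomin░┃
                  ┃                 ░┃
                  ┃timizes network c░┃
                  ┃ transforms queue░┃
                  ┃onitors batch ope░┃


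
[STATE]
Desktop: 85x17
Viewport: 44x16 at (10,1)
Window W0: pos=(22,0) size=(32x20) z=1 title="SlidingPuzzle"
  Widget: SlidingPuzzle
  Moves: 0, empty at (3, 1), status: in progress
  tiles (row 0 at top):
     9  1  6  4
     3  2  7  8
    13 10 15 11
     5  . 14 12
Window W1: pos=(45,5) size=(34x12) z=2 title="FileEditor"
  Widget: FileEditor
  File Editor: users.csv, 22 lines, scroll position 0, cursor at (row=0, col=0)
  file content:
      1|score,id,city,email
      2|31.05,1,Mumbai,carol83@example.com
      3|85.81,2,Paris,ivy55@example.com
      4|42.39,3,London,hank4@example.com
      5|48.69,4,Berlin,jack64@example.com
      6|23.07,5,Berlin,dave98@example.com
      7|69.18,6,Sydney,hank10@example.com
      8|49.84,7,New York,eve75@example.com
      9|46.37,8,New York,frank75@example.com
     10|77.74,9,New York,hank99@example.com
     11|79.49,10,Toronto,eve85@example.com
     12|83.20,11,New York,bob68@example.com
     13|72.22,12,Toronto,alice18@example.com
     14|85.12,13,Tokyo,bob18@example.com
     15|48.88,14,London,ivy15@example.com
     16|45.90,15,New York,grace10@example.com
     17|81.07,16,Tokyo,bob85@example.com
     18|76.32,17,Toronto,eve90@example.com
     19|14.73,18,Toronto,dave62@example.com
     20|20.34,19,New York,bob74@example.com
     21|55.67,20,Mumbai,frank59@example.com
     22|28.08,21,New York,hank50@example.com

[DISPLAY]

            ┃ SlidingPuzzle                ┃
            ┠──────────────────────────────┨
            ┃┌────┬────┬────┬────┐         ┃
            ┃│  9 │  1 │  6 │  4 │         ┃
            ┃├────┼────┼────┼────┤ ┏━━━━━━━━
            ┃│  3 │  2 │  7 │  8 │ ┃ FileEdi
            ┃├────┼────┼────┼────┤ ┠────────
            ┃│ 13 │ 10 │ 15 │ 11 │ ┃█core,id
            ┃├────┼────┼────┼────┤ ┃31.05,1,
            ┃│  5 │    │ 14 │ 12 │ ┃85.81,2,
            ┃└────┴────┴────┴────┘ ┃42.39,3,
            ┃Moves: 0              ┃48.69,4,
            ┃                      ┃23.07,5,
            ┃                      ┃69.18,6,
            ┃                      ┃49.84,7,
            ┃                      ┗━━━━━━━━


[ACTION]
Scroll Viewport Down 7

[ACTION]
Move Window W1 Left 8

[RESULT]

            ┃ SlidingPuzzle                ┃
            ┠──────────────────────────────┨
            ┃┌────┬────┬────┬────┐         ┃
            ┃│  9 │  1 │  6 │  4 │         ┃
            ┃├────┼────┼───┏━━━━━━━━━━━━━━━━
            ┃│  3 │  2 │  7┃ FileEditor     
            ┃├────┼────┼───┠────────────────
            ┃│ 13 │ 10 │ 15┃█core,id,city,em
            ┃├────┼────┼───┃31.05,1,Mumbai,c
            ┃│  5 │    │ 14┃85.81,2,Paris,iv
            ┃└────┴────┴───┃42.39,3,London,h
            ┃Moves: 0      ┃48.69,4,Berlin,j
            ┃              ┃23.07,5,Berlin,d
            ┃              ┃69.18,6,Sydney,h
            ┃              ┃49.84,7,New York
            ┃              ┗━━━━━━━━━━━━━━━━


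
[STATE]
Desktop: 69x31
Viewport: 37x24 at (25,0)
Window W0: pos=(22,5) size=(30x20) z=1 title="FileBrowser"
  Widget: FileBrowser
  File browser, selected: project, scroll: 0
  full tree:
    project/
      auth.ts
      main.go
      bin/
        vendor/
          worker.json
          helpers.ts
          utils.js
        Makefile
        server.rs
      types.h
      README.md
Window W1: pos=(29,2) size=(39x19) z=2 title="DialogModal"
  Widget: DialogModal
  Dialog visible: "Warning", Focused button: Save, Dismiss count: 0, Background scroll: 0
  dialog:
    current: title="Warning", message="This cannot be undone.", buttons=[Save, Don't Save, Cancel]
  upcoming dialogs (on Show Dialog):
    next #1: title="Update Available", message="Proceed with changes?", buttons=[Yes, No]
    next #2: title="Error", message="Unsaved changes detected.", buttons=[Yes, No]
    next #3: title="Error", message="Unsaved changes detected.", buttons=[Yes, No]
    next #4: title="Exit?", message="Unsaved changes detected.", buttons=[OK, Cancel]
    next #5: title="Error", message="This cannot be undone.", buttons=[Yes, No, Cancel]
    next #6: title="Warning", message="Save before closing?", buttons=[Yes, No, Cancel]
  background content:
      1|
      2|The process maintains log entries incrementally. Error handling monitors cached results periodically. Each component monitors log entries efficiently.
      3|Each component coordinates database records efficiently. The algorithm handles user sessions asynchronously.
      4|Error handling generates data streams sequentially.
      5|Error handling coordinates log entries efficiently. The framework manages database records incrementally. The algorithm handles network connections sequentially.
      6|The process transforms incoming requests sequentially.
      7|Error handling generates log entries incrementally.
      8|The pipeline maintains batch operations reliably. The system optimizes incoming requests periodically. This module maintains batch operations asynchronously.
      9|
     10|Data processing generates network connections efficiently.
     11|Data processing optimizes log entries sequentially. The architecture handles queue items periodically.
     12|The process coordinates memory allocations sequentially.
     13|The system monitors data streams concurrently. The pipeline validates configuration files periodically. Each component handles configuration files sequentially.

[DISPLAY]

                                     
                                     
    ┏━━━━━━━━━━━━━━━━━━━━━━━━━━━━━━━━
    ┃ DialogModal                    
    ┠────────────────────────────────
━━━━┃                                
ileB┃The process maintains log entrie
────┃Each component coordinates datab
[-] ┃Error handling generates data st
  au┃Error handling coordinates log e
  ma┃Th┌─────────────────────────────
  [+┃Er│           Warning           
  ty┃Th│    This cannot be undone.   
  RE┃  │ [Save]  Don't Save   Cancel 
    ┃Da└─────────────────────────────
    ┃Data processing optimizes log en
    ┃The process coordinates memory a
    ┃The system monitors data streams
    ┃                                
    ┃                                
    ┗━━━━━━━━━━━━━━━━━━━━━━━━━━━━━━━━
                          ┃          
                          ┃          
                          ┃          


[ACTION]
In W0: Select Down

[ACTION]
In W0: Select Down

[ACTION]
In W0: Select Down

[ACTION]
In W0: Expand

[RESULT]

                                     
                                     
    ┏━━━━━━━━━━━━━━━━━━━━━━━━━━━━━━━━
    ┃ DialogModal                    
    ┠────────────────────────────────
━━━━┃                                
ileB┃The process maintains log entrie
────┃Each component coordinates datab
[-] ┃Error handling generates data st
  au┃Error handling coordinates log e
  ma┃Th┌─────────────────────────────
> [-┃Er│           Warning           
    ┃Th│    This cannot be undone.   
    ┃  │ [Save]  Don't Save   Cancel 
    ┃Da└─────────────────────────────
  ty┃Data processing optimizes log en
  RE┃The process coordinates memory a
    ┃The system monitors data streams
    ┃                                
    ┃                                
    ┗━━━━━━━━━━━━━━━━━━━━━━━━━━━━━━━━
                          ┃          
                          ┃          
                          ┃          
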